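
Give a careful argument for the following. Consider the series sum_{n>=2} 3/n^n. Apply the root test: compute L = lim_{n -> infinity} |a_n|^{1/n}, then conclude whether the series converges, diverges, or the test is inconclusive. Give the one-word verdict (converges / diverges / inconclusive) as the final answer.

Let a_n denote the general term. Form |a_n|^(1/n) and simplify:
|a_n|^(1/n) = 3^(1/n)/n
Take the limit as n -> infinity: L = 0.
Since L = 0 < 1, the root test implies convergence.

converges


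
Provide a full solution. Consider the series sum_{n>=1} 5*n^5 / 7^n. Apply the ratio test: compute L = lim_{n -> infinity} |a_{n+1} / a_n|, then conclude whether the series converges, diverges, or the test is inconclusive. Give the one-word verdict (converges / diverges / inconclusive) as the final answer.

Let a_n denote the general term. Form the ratio a_{n+1}/a_n and simplify:
a_{n+1}/a_n = (n + 1)^5/(7*n^5)
Take the limit as n -> infinity: L = 1/7.
Since L = 1/7 < 1, the ratio test implies the series converges.

converges


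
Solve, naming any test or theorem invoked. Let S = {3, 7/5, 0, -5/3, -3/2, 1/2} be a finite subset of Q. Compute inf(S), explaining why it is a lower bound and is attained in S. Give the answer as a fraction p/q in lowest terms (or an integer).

S is finite, so inf(S) = min(S).
Sorted increasing:
-5/3, -3/2, 0, 1/2, 7/5, 3
The extremum is -5/3.
For every x in S, x >= -5/3. And -5/3 is in S, so it is attained.
Therefore inf(S) = -5/3.

-5/3


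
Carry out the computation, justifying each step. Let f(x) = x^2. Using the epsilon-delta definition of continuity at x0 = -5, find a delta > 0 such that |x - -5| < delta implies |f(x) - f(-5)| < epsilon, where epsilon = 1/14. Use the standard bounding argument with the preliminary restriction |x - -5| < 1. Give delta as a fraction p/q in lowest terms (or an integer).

Factor: |x^2 - (-5)^2| = |x - -5| * |x + -5|.
Impose |x - -5| < 1 first. Then |x + -5| = |(x - -5) + 2*(-5)| <= |x - -5| + 2*|-5| < 1 + 10 = 11.
So |x^2 - (-5)^2| < delta * 11.
We need delta * 11 <= 1/14, i.e. delta <= 1/14/11 = 1/154.
Since 1/154 < 1, this is tighter than 1; take delta = 1/154.
So delta = 1/154 works.

1/154


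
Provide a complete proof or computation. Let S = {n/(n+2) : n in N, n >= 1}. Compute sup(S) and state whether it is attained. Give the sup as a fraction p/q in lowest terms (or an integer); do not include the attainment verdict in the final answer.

Analysis:
- Values: 1/3, 1/2, 3/5, 2/3, ... strictly increasing.
- Minimum is 1/3 (n=1); inf = 1/3 (attained).
- n/(n+2) = 1 - 2/(n+2) -> 1 from below as n -> infinity, and never equals 1.
- So sup = 1 (not attained).
Conclusion: sup(S) = 1, not attained in S.

1


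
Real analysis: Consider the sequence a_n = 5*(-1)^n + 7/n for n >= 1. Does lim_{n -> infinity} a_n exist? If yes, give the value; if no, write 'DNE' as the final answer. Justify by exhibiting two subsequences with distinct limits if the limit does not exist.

Examine the behaviour of a_n along subsequences.
a_{2k} = 5 + 7/(2k) -> 5. a_{2k+1} = -5 + 7/(2k+1) -> -5.
Since these two subsequential limits are 5 and -5, distinct, the full sequence cannot converge (a convergent sequence has all subsequences tending to the same limit). So lim a_n does not exist.

DNE


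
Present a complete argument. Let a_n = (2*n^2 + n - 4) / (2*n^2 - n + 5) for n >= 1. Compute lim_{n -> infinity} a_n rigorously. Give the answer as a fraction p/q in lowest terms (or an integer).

Divide numerator and denominator by n^2, the highest power:
numerator / n^2 = 2 + 1/n - 4/n^2
denominator / n^2 = 2 - 1/n + 5/n^2
As n -> infinity, all terms of the form c/n^k (k >= 1) tend to 0.
So numerator / n^2 -> 2 and denominator / n^2 -> 2.
Therefore lim a_n = 1.

1


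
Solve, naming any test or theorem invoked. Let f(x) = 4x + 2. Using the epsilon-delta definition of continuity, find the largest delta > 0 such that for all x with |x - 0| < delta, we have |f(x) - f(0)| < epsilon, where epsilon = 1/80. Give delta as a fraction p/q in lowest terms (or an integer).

We compute f(0) = 4*(0) + 2 = 2.
|f(x) - f(0)| = |4x + 2 - (2)| = |4(x - 0)| = 4|x - 0|.
We need 4|x - 0| < 1/80, i.e. |x - 0| < 1/80 / 4 = 1/320.
So any delta <= 1/320 works. Conversely, if delta > 1/320, then x = 0 + 1/320 satisfies |x - 0| = 1/320 < delta but |f(x) - f(0)| = 4 * 1/320 = 1/80, which is not < 1/80; so no larger delta works.
Hence the largest such delta is 1/320.

1/320


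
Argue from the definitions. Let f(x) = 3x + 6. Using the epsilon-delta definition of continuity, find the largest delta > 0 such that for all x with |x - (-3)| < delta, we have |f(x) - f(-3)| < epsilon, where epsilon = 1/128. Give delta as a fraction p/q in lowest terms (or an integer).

We compute f(-3) = 3*(-3) + 6 = -3.
|f(x) - f(-3)| = |3x + 6 - (-3)| = |3(x - (-3))| = 3|x - (-3)|.
We need 3|x - (-3)| < 1/128, i.e. |x - (-3)| < 1/128 / 3 = 1/384.
So any delta <= 1/384 works. Conversely, if delta > 1/384, then x = -3 + 1/384 satisfies |x - (-3)| = 1/384 < delta but |f(x) - f(-3)| = 3 * 1/384 = 1/128, which is not < 1/128; so no larger delta works.
Hence the largest such delta is 1/384.

1/384


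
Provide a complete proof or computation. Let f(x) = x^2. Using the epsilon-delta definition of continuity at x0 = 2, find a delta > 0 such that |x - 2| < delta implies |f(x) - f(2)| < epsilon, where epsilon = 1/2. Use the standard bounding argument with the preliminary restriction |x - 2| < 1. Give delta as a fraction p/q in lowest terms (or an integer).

Factor: |x^2 - (2)^2| = |x - 2| * |x + 2|.
Impose |x - 2| < 1 first. Then |x + 2| = |(x - 2) + 2*(2)| <= |x - 2| + 2*|2| < 1 + 4 = 5.
So |x^2 - (2)^2| < delta * 5.
We need delta * 5 <= 1/2, i.e. delta <= 1/2/5 = 1/10.
Since 1/10 < 1, this is tighter than 1; take delta = 1/10.
So delta = 1/10 works.

1/10


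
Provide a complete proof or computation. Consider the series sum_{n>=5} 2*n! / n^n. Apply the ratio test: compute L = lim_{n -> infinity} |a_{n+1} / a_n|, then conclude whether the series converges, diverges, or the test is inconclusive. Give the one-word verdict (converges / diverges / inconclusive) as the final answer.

Let a_n denote the general term. Form the ratio a_{n+1}/a_n and simplify:
a_{n+1}/a_n = (n/(n + 1))^n
Take the limit as n -> infinity: L = exp(-1).
Since L = exp(-1) < 1, the ratio test implies the series converges.

converges


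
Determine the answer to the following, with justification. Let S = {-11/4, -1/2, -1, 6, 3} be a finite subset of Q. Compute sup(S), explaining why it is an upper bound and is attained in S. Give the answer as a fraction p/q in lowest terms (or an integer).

S is finite, so sup(S) = max(S).
Sorted decreasing:
6, 3, -1/2, -1, -11/4
The extremum is 6.
For every x in S, x <= 6. And 6 is in S, so it is attained.
Therefore sup(S) = 6.

6


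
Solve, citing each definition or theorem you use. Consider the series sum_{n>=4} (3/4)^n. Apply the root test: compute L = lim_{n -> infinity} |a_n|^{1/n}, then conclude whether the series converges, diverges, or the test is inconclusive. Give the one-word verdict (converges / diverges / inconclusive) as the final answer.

Let a_n denote the general term. Form |a_n|^(1/n) and simplify:
|a_n|^(1/n) = 3/4
Take the limit as n -> infinity: L = 3/4.
Since L = 3/4 < 1, the root test implies convergence.

converges


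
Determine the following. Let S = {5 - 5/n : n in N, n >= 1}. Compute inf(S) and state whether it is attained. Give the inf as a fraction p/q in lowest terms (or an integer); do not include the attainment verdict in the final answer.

Analysis:
- Values: 0, 5/2, 10/3, 15/4, ... strictly increasing.
- Minimum is 0 (n=1); inf = 0 (attained).
- 5 - 5/n -> 5 from below; sup = 5, not attained.
Conclusion: inf(S) = 0, attained in S.

0


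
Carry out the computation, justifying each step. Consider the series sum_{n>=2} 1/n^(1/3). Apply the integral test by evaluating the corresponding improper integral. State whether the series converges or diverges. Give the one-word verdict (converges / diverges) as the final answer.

Let f(x) = x^(-1/3). Then f is positive, continuous, and decreasing on [2, infinity), so the integral test applies.
Compute the improper integral int_{2}^infinity f(x) dx:
  antiderivative F(x) = 3*x^(2/3)/2.
  As x -> infinity, F(x) -> infinity (since p = 1/3 < 1).
  So the integral diverges. By the integral test, the series diverges.

diverges


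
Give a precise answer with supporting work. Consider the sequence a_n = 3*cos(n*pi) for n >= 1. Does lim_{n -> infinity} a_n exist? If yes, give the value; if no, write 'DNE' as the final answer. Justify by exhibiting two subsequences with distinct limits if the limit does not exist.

Examine the behaviour of a_n along subsequences.
cos(n*pi) = (-1)^n, so a_n = 3*(-1)^n. a_{2k} = 3 -> 3. a_{2k+1} = -3 -> -3.
Since these two subsequential limits are 3 and -3, distinct, the full sequence cannot converge (a convergent sequence has all subsequences tending to the same limit). So lim a_n does not exist.

DNE


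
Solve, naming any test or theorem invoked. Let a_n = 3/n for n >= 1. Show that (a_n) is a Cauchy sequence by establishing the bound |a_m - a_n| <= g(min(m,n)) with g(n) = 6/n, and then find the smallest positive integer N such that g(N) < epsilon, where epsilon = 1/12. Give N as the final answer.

For any m, n >= 1, by the triangle inequality:
|a_m - a_n| = |3/m - 3/n| <= 3*1/m + 3*1/n <= 6/min(m,n).
So g(n) = 6/n bounds the Cauchy difference. Since g(n) -> 0, (a_n) is Cauchy.
Now solve g(N) < 1/12: 6/N < 1/12 <=> N > 6 / (1/12) = 72.
The smallest integer strictly greater than 72 is N = 73.
Check: g(73) = 6/73 = 6/73 < 1/12; g(72) = 1/12 >= 1/12. So N = 73.

73


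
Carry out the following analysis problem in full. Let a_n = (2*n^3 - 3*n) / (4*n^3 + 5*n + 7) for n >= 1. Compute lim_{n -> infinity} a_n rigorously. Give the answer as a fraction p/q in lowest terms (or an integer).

Divide numerator and denominator by n^3, the highest power:
numerator / n^3 = 2 - 3/n^2
denominator / n^3 = 4 + 5/n^2 + 7/n^3
As n -> infinity, all terms of the form c/n^k (k >= 1) tend to 0.
So numerator / n^3 -> 2 and denominator / n^3 -> 4.
Therefore lim a_n = 1/2.

1/2


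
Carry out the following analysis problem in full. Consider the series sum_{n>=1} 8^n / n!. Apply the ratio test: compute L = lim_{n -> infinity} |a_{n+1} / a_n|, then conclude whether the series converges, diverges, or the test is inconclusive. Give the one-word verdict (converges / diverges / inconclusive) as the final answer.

Let a_n denote the general term. Form the ratio a_{n+1}/a_n and simplify:
a_{n+1}/a_n = 8/(n + 1)
Take the limit as n -> infinity: L = 0.
Since L = 0 < 1, the ratio test implies the series converges.

converges


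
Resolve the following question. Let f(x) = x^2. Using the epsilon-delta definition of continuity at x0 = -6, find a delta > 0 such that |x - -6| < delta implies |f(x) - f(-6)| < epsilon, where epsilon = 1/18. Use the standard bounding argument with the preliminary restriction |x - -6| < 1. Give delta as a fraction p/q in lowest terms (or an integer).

Factor: |x^2 - (-6)^2| = |x - -6| * |x + -6|.
Impose |x - -6| < 1 first. Then |x + -6| = |(x - -6) + 2*(-6)| <= |x - -6| + 2*|-6| < 1 + 12 = 13.
So |x^2 - (-6)^2| < delta * 13.
We need delta * 13 <= 1/18, i.e. delta <= 1/18/13 = 1/234.
Since 1/234 < 1, this is tighter than 1; take delta = 1/234.
So delta = 1/234 works.

1/234


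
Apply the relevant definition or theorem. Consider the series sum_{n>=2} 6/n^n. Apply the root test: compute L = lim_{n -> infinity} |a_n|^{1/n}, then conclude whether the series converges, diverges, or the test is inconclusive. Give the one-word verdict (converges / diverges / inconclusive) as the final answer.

Let a_n denote the general term. Form |a_n|^(1/n) and simplify:
|a_n|^(1/n) = 6^(1/n)/n
Take the limit as n -> infinity: L = 0.
Since L = 0 < 1, the root test implies convergence.

converges


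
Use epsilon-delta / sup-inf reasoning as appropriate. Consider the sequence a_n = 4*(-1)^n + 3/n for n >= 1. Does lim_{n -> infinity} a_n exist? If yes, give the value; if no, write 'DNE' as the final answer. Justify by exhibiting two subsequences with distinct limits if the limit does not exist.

Examine the behaviour of a_n along subsequences.
a_{2k} = 4 + 3/(2k) -> 4. a_{2k+1} = -4 + 3/(2k+1) -> -4.
Since these two subsequential limits are 4 and -4, distinct, the full sequence cannot converge (a convergent sequence has all subsequences tending to the same limit). So lim a_n does not exist.

DNE


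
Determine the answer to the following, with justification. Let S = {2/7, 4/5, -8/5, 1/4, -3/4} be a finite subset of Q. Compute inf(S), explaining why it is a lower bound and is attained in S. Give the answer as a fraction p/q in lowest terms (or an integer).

S is finite, so inf(S) = min(S).
Sorted increasing:
-8/5, -3/4, 1/4, 2/7, 4/5
The extremum is -8/5.
For every x in S, x >= -8/5. And -8/5 is in S, so it is attained.
Therefore inf(S) = -8/5.

-8/5


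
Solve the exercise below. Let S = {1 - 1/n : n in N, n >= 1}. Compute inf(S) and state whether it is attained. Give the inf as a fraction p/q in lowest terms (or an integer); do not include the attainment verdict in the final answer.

Analysis:
- Values: 0, 1/2, 2/3, 3/4, ... strictly increasing.
- Minimum is 0 (n=1); inf = 0 (attained).
- 1 - 1/n -> 1 from below; sup = 1, not attained.
Conclusion: inf(S) = 0, attained in S.

0


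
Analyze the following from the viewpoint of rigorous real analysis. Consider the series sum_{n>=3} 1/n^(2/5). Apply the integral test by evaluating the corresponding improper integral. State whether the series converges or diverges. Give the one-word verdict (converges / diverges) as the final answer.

Let f(x) = x^(-2/5). Then f is positive, continuous, and decreasing on [3, infinity), so the integral test applies.
Compute the improper integral int_{3}^infinity f(x) dx:
  antiderivative F(x) = 5*x^(3/5)/3.
  As x -> infinity, F(x) -> infinity (since p = 2/5 < 1).
  So the integral diverges. By the integral test, the series diverges.

diverges


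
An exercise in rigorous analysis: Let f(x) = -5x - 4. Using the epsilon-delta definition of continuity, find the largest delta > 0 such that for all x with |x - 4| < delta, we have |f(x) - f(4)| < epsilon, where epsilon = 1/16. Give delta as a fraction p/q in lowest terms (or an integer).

We compute f(4) = -5*(4) - 4 = -24.
|f(x) - f(4)| = |-5x - 4 - (-24)| = |-5(x - 4)| = 5|x - 4|.
We need 5|x - 4| < 1/16, i.e. |x - 4| < 1/16 / 5 = 1/80.
So any delta <= 1/80 works. Conversely, if delta > 1/80, then x = 4 + 1/80 satisfies |x - 4| = 1/80 < delta but |f(x) - f(4)| = 5 * 1/80 = 1/16, which is not < 1/16; so no larger delta works.
Hence the largest such delta is 1/80.

1/80


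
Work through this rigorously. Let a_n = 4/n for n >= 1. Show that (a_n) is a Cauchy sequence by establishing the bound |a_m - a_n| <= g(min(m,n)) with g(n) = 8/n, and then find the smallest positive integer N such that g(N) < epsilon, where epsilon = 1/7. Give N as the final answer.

For any m, n >= 1, by the triangle inequality:
|a_m - a_n| = |4/m - 4/n| <= 4*1/m + 4*1/n <= 8/min(m,n).
So g(n) = 8/n bounds the Cauchy difference. Since g(n) -> 0, (a_n) is Cauchy.
Now solve g(N) < 1/7: 8/N < 1/7 <=> N > 8 / (1/7) = 56.
The smallest integer strictly greater than 56 is N = 57.
Check: g(57) = 8/57 = 8/57 < 1/7; g(56) = 1/7 >= 1/7. So N = 57.

57


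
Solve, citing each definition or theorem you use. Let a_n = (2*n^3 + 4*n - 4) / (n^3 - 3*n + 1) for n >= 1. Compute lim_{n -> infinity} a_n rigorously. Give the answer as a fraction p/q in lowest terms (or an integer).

Divide numerator and denominator by n^3, the highest power:
numerator / n^3 = 2 + 4/n^2 - 4/n^3
denominator / n^3 = 1 - 3/n^2 + n^(-3)
As n -> infinity, all terms of the form c/n^k (k >= 1) tend to 0.
So numerator / n^3 -> 2 and denominator / n^3 -> 1.
Therefore lim a_n = 2.

2


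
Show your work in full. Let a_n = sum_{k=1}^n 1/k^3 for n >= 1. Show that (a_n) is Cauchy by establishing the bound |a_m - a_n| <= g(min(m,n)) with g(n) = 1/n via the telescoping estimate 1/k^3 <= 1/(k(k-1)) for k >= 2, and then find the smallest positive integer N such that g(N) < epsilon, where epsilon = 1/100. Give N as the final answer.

For m > n >= 1: |a_m - a_n| = sum_{k=n+1}^m 1/k^3.
Use 1/k^3 <= 1/(k(k-1)) = 1/(k-1) - 1/k for k >= 2 (which holds since k^3 >= k^2 >= k(k-1) for k >= 2):
sum_{k=n+1}^m 1/k^3 <= sum_{k=n+1}^m (1/(k-1) - 1/k) = 1/n - 1/m <= 1/n.
By symmetry the same bound holds with n,m swapped, so |a_m - a_n| <= 1/min(m,n) = g(min(m,n)). Since g(n) -> 0, (a_n) is Cauchy.
Now solve g(N) < 1/100: 1/N < 1/100 <=> N > 1/(1/100) = 100.
The smallest integer strictly greater than 100 is N = 101.
Check: g(101) = 1/101 < 1/100; g(100) = 1/100 >= 1/100. So N = 101.

101


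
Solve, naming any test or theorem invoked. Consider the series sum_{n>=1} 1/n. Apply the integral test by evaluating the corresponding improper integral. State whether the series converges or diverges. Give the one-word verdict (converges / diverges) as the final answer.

Let f(x) = 1/x. Then f is positive, continuous, and decreasing on [1, infinity), so the integral test applies.
Compute the improper integral int_{1}^infinity f(x) dx:
  antiderivative F(x) = log(x).
  As x -> infinity, log(x) -> infinity.
  So int = infinity - log(1) = infinity. By the integral test, the series diverges.

diverges


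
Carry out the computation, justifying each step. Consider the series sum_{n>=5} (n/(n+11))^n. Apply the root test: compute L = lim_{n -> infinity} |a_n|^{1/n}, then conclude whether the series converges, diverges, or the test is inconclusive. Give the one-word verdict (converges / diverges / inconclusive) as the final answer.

Let a_n denote the general term. Form |a_n|^(1/n) and simplify:
|a_n|^(1/n) = n/(n + 11)
Take the limit as n -> infinity: L = 1.
Since L = 1, the root test is inconclusive. (In fact a_n = (n/(n+11))^n -> e^(-11) != 0, so the nth-term test shows divergence; but the root test itself gives no conclusion.)

inconclusive


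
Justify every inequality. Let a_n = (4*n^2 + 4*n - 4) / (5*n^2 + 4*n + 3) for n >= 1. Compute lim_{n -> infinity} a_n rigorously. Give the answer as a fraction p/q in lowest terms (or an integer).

Divide numerator and denominator by n^2, the highest power:
numerator / n^2 = 4 + 4/n - 4/n^2
denominator / n^2 = 5 + 4/n + 3/n^2
As n -> infinity, all terms of the form c/n^k (k >= 1) tend to 0.
So numerator / n^2 -> 4 and denominator / n^2 -> 5.
Therefore lim a_n = 4/5.

4/5


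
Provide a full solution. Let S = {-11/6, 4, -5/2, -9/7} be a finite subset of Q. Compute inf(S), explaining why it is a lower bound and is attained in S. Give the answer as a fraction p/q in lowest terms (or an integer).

S is finite, so inf(S) = min(S).
Sorted increasing:
-5/2, -11/6, -9/7, 4
The extremum is -5/2.
For every x in S, x >= -5/2. And -5/2 is in S, so it is attained.
Therefore inf(S) = -5/2.

-5/2


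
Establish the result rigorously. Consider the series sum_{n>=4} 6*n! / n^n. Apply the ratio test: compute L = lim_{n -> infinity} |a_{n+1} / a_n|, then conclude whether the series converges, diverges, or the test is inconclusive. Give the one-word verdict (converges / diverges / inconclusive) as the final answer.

Let a_n denote the general term. Form the ratio a_{n+1}/a_n and simplify:
a_{n+1}/a_n = (n/(n + 1))^n
Take the limit as n -> infinity: L = exp(-1).
Since L = exp(-1) < 1, the ratio test implies the series converges.

converges


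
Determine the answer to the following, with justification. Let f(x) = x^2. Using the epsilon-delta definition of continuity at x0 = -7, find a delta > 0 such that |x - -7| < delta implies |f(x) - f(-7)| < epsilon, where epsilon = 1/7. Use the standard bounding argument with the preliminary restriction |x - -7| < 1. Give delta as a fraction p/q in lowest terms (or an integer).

Factor: |x^2 - (-7)^2| = |x - -7| * |x + -7|.
Impose |x - -7| < 1 first. Then |x + -7| = |(x - -7) + 2*(-7)| <= |x - -7| + 2*|-7| < 1 + 14 = 15.
So |x^2 - (-7)^2| < delta * 15.
We need delta * 15 <= 1/7, i.e. delta <= 1/7/15 = 1/105.
Since 1/105 < 1, this is tighter than 1; take delta = 1/105.
So delta = 1/105 works.

1/105


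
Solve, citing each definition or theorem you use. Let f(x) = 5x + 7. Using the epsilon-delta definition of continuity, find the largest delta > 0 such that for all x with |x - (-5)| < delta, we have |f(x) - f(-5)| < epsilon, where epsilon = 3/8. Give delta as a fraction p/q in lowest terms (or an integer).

We compute f(-5) = 5*(-5) + 7 = -18.
|f(x) - f(-5)| = |5x + 7 - (-18)| = |5(x - (-5))| = 5|x - (-5)|.
We need 5|x - (-5)| < 3/8, i.e. |x - (-5)| < 3/8 / 5 = 3/40.
So any delta <= 3/40 works. Conversely, if delta > 3/40, then x = -5 + 3/40 satisfies |x - (-5)| = 3/40 < delta but |f(x) - f(-5)| = 5 * 3/40 = 3/8, which is not < 3/8; so no larger delta works.
Hence the largest such delta is 3/40.

3/40


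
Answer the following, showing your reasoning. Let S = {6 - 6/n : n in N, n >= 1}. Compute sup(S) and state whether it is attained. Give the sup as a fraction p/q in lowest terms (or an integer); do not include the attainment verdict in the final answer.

Analysis:
- Values: 0, 3, 4, 9/2, ... strictly increasing.
- Minimum is 0 (n=1); inf = 0 (attained).
- 6 - 6/n -> 6 from below; sup = 6, not attained.
Conclusion: sup(S) = 6, not attained in S.

6


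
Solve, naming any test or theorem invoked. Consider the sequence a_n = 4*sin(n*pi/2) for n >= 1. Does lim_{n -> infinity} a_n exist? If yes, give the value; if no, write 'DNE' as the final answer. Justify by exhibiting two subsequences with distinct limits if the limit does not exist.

Examine the behaviour of a_n along subsequences.
a_{4k+1} = 4*sin(pi/2 + 2k*pi) = 4 -> 4. a_{4k+3} = 4*sin(3pi/2 + 2k*pi) = -4 -> -4.
Since these two subsequential limits are 4 and -4, distinct, the full sequence cannot converge (a convergent sequence has all subsequences tending to the same limit). So lim a_n does not exist.

DNE


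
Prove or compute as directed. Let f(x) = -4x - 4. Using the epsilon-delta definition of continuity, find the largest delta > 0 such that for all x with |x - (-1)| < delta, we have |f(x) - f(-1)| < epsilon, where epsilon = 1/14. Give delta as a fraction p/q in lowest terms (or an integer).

We compute f(-1) = -4*(-1) - 4 = 0.
|f(x) - f(-1)| = |-4x - 4 - (0)| = |-4(x - (-1))| = 4|x - (-1)|.
We need 4|x - (-1)| < 1/14, i.e. |x - (-1)| < 1/14 / 4 = 1/56.
So any delta <= 1/56 works. Conversely, if delta > 1/56, then x = -1 + 1/56 satisfies |x - (-1)| = 1/56 < delta but |f(x) - f(-1)| = 4 * 1/56 = 1/14, which is not < 1/14; so no larger delta works.
Hence the largest such delta is 1/56.

1/56


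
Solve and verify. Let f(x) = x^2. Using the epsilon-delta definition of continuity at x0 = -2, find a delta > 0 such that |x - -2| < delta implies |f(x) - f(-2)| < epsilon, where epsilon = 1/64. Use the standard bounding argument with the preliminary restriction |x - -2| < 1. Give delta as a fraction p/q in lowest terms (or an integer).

Factor: |x^2 - (-2)^2| = |x - -2| * |x + -2|.
Impose |x - -2| < 1 first. Then |x + -2| = |(x - -2) + 2*(-2)| <= |x - -2| + 2*|-2| < 1 + 4 = 5.
So |x^2 - (-2)^2| < delta * 5.
We need delta * 5 <= 1/64, i.e. delta <= 1/64/5 = 1/320.
Since 1/320 < 1, this is tighter than 1; take delta = 1/320.
So delta = 1/320 works.

1/320


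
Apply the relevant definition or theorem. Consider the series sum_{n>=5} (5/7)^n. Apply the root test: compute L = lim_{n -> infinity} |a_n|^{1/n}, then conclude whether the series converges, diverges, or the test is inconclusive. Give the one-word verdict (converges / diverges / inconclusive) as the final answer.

Let a_n denote the general term. Form |a_n|^(1/n) and simplify:
|a_n|^(1/n) = 5/7
Take the limit as n -> infinity: L = 5/7.
Since L = 5/7 < 1, the root test implies convergence.

converges


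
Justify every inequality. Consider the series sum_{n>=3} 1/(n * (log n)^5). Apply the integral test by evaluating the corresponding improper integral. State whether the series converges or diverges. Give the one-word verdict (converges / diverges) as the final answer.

Let f(x) = 1/(x*log(x)^5). Then f is positive, continuous, and decreasing on [3, infinity), so the integral test applies.
Compute the improper integral int_{3}^infinity f(x) dx:
  antiderivative F(x) = -1/(4*log(x)^4).
  F(x) -> 0 as x -> infinity.  int = 0 - F(3) = 1/(4*log(3)^4) < infinity. By the integral test, the series converges.

converges


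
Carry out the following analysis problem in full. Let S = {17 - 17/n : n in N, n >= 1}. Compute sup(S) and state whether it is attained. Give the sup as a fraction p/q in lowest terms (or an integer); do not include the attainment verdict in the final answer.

Analysis:
- Values: 0, 17/2, 34/3, 51/4, ... strictly increasing.
- Minimum is 0 (n=1); inf = 0 (attained).
- 17 - 17/n -> 17 from below; sup = 17, not attained.
Conclusion: sup(S) = 17, not attained in S.

17


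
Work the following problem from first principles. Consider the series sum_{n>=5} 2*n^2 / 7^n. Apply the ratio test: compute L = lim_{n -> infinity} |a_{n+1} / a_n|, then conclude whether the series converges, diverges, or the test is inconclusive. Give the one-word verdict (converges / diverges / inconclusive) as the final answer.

Let a_n denote the general term. Form the ratio a_{n+1}/a_n and simplify:
a_{n+1}/a_n = (n + 1)^2/(7*n^2)
Take the limit as n -> infinity: L = 1/7.
Since L = 1/7 < 1, the ratio test implies the series converges.

converges


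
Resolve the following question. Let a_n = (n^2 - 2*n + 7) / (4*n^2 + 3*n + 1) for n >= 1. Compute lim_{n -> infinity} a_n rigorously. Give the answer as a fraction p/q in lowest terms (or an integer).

Divide numerator and denominator by n^2, the highest power:
numerator / n^2 = 1 - 2/n + 7/n^2
denominator / n^2 = 4 + 3/n + n^(-2)
As n -> infinity, all terms of the form c/n^k (k >= 1) tend to 0.
So numerator / n^2 -> 1 and denominator / n^2 -> 4.
Therefore lim a_n = 1/4.

1/4


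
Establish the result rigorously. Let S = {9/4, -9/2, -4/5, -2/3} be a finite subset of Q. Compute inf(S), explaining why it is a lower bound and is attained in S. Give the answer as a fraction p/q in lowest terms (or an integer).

S is finite, so inf(S) = min(S).
Sorted increasing:
-9/2, -4/5, -2/3, 9/4
The extremum is -9/2.
For every x in S, x >= -9/2. And -9/2 is in S, so it is attained.
Therefore inf(S) = -9/2.

-9/2


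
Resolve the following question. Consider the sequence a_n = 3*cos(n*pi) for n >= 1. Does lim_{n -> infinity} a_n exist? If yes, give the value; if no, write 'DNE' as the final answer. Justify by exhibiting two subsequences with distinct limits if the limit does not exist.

Examine the behaviour of a_n along subsequences.
cos(n*pi) = (-1)^n, so a_n = 3*(-1)^n. a_{2k} = 3 -> 3. a_{2k+1} = -3 -> -3.
Since these two subsequential limits are 3 and -3, distinct, the full sequence cannot converge (a convergent sequence has all subsequences tending to the same limit). So lim a_n does not exist.

DNE


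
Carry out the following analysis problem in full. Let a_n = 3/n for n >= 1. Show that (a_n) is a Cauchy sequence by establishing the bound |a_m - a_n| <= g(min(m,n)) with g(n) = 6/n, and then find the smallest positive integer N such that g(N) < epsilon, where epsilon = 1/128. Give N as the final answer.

For any m, n >= 1, by the triangle inequality:
|a_m - a_n| = |3/m - 3/n| <= 3*1/m + 3*1/n <= 6/min(m,n).
So g(n) = 6/n bounds the Cauchy difference. Since g(n) -> 0, (a_n) is Cauchy.
Now solve g(N) < 1/128: 6/N < 1/128 <=> N > 6 / (1/128) = 768.
The smallest integer strictly greater than 768 is N = 769.
Check: g(769) = 6/769 = 6/769 < 1/128; g(768) = 1/128 >= 1/128. So N = 769.

769


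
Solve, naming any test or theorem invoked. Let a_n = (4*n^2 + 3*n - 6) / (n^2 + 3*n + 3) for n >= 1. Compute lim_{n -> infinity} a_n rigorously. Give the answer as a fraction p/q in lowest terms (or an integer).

Divide numerator and denominator by n^2, the highest power:
numerator / n^2 = 4 + 3/n - 6/n^2
denominator / n^2 = 1 + 3/n + 3/n^2
As n -> infinity, all terms of the form c/n^k (k >= 1) tend to 0.
So numerator / n^2 -> 4 and denominator / n^2 -> 1.
Therefore lim a_n = 4.

4


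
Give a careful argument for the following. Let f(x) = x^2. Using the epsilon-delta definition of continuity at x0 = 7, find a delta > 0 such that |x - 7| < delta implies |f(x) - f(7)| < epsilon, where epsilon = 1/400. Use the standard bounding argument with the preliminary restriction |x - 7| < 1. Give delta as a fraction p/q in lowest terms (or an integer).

Factor: |x^2 - (7)^2| = |x - 7| * |x + 7|.
Impose |x - 7| < 1 first. Then |x + 7| = |(x - 7) + 2*(7)| <= |x - 7| + 2*|7| < 1 + 14 = 15.
So |x^2 - (7)^2| < delta * 15.
We need delta * 15 <= 1/400, i.e. delta <= 1/400/15 = 1/6000.
Since 1/6000 < 1, this is tighter than 1; take delta = 1/6000.
So delta = 1/6000 works.

1/6000


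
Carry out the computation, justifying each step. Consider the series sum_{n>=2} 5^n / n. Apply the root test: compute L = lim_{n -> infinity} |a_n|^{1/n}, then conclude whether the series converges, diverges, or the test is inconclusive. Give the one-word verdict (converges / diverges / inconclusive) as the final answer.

Let a_n denote the general term. Form |a_n|^(1/n) and simplify:
|a_n|^(1/n) = 5/n^(1/n)
Take the limit as n -> infinity: L = 5.
Since L = 5 > 1, the root test implies divergence.

diverges


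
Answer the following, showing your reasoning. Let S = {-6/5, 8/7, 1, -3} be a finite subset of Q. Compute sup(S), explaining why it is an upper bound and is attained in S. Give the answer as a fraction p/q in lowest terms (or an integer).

S is finite, so sup(S) = max(S).
Sorted decreasing:
8/7, 1, -6/5, -3
The extremum is 8/7.
For every x in S, x <= 8/7. And 8/7 is in S, so it is attained.
Therefore sup(S) = 8/7.

8/7


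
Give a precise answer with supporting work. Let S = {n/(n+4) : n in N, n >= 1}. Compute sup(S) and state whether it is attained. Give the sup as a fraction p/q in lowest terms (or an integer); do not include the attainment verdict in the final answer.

Analysis:
- Values: 1/5, 1/3, 3/7, 1/2, ... strictly increasing.
- Minimum is 1/5 (n=1); inf = 1/5 (attained).
- n/(n+4) = 1 - 4/(n+4) -> 1 from below as n -> infinity, and never equals 1.
- So sup = 1 (not attained).
Conclusion: sup(S) = 1, not attained in S.

1


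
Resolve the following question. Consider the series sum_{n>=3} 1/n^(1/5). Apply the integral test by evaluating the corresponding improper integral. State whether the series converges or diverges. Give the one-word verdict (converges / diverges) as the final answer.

Let f(x) = x^(-1/5). Then f is positive, continuous, and decreasing on [3, infinity), so the integral test applies.
Compute the improper integral int_{3}^infinity f(x) dx:
  antiderivative F(x) = 5*x^(4/5)/4.
  As x -> infinity, F(x) -> infinity (since p = 1/5 < 1).
  So the integral diverges. By the integral test, the series diverges.

diverges


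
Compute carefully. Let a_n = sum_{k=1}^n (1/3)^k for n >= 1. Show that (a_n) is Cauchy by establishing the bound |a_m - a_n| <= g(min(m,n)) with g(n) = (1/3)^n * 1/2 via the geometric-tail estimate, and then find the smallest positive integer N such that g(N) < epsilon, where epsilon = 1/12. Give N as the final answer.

For m > n >= 1: |a_m - a_n| = sum_{k=n+1}^m (1/3)^k < sum_{k=n+1}^infinity (1/3)^k = (1/3)^(n+1) / (1 - 1/3) = (1/3)^n * (1/3) * (3/2) = (1/3)^n * 1/2.
So g(n) = (1/3)^n / 2. Since g(n) -> 0, (a_n) is Cauchy.
Now solve g(N) < 1/12: (1/3)^N / 2 < 1/12 <=> 3^N > 1 / (2 * 1/12) = 6.
Check powers of 3: 3^1 = 3 <= 6, 3^2 = 9 > 6.
So the smallest such N is 2. Check: g(2) = 1/(2 * 9) = 1/18 < 1/12.

2


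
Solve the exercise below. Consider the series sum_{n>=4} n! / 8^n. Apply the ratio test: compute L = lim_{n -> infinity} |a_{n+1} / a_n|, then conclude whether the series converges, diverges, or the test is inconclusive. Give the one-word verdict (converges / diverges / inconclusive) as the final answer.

Let a_n denote the general term. Form the ratio a_{n+1}/a_n and simplify:
a_{n+1}/a_n = n/8 + 1/8
Take the limit as n -> infinity: L = infinity.
Since L = infinity > 1 (or L = infinity), the ratio test implies the series diverges.

diverges


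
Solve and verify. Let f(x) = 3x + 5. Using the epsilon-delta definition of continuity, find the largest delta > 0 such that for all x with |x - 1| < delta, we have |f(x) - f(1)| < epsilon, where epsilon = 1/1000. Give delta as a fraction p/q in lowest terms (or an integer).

We compute f(1) = 3*(1) + 5 = 8.
|f(x) - f(1)| = |3x + 5 - (8)| = |3(x - 1)| = 3|x - 1|.
We need 3|x - 1| < 1/1000, i.e. |x - 1| < 1/1000 / 3 = 1/3000.
So any delta <= 1/3000 works. Conversely, if delta > 1/3000, then x = 1 + 1/3000 satisfies |x - 1| = 1/3000 < delta but |f(x) - f(1)| = 3 * 1/3000 = 1/1000, which is not < 1/1000; so no larger delta works.
Hence the largest such delta is 1/3000.

1/3000


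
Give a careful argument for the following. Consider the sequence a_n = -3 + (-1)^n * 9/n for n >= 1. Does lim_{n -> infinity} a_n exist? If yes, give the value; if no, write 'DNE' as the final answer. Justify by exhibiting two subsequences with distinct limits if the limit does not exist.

Examine the behaviour of a_n along subsequences.
Even-n subsequence a_{2k} = -3 + 9/(2k) -> -3. Odd-n subsequence a_{2k+1} = -3 - 9/(2k+1) -> -3. Both tend to -3, which suggests the limit is -3; verify directly.
|a_n - (-3)| = |(-1)^n * 9/n| = 9/n for every n >= 1.
Given epsilon > 0, choose a positive integer N > 9/epsilon. Then for all n >= N, |a_n - (-3)| = 9/n <= 9/N < epsilon.
So by the definition of the limit, lim a_n exists and equals -3.

-3


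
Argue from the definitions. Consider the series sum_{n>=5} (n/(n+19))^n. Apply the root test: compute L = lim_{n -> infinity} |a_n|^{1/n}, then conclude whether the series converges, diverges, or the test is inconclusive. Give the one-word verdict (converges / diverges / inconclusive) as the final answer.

Let a_n denote the general term. Form |a_n|^(1/n) and simplify:
|a_n|^(1/n) = n/(n + 19)
Take the limit as n -> infinity: L = 1.
Since L = 1, the root test is inconclusive. (In fact a_n = (n/(n+19))^n -> e^(-19) != 0, so the nth-term test shows divergence; but the root test itself gives no conclusion.)

inconclusive


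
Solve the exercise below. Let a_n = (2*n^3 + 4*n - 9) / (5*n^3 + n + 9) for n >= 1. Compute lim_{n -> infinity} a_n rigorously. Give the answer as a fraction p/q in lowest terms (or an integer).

Divide numerator and denominator by n^3, the highest power:
numerator / n^3 = 2 + 4/n^2 - 9/n^3
denominator / n^3 = 5 + n^(-2) + 9/n^3
As n -> infinity, all terms of the form c/n^k (k >= 1) tend to 0.
So numerator / n^3 -> 2 and denominator / n^3 -> 5.
Therefore lim a_n = 2/5.

2/5


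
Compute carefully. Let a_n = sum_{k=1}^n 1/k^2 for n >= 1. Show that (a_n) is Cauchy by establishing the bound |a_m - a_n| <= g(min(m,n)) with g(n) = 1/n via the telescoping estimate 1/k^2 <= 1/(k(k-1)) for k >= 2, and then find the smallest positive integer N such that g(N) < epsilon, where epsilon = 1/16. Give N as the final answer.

For m > n >= 1: |a_m - a_n| = sum_{k=n+1}^m 1/k^2.
Use 1/k^2 <= 1/(k(k-1)) = 1/(k-1) - 1/k for k >= 2:
sum_{k=n+1}^m 1/k^2 <= sum_{k=n+1}^m (1/(k-1) - 1/k) = 1/n - 1/m <= 1/n.
By symmetry the same bound holds with n,m swapped, so |a_m - a_n| <= 1/min(m,n) = g(min(m,n)). Since g(n) -> 0, (a_n) is Cauchy.
Now solve g(N) < 1/16: 1/N < 1/16 <=> N > 1/(1/16) = 16.
The smallest integer strictly greater than 16 is N = 17.
Check: g(17) = 1/17 < 1/16; g(16) = 1/16 >= 1/16. So N = 17.

17


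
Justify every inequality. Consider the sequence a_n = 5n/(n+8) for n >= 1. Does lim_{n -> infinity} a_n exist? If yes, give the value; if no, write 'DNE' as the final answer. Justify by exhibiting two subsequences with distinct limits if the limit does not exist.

Examine the behaviour of a_n along subsequences.
Even-n subsequence a_{2k} = 5(2k)/(2k+8) -> 5. Odd-n subsequence a_{2k+1} = 5(2k+1)/(2k+9) -> 5. Both tend to 5, which suggests the limit is 5; verify directly.
|a_n - 5| = |5n - 5(n+8)| / (n+8) = 40/(n+8) < 40/n for every n >= 1.
Given epsilon > 0, choose a positive integer N > 40/epsilon. Then for all n >= N, |a_n - 5| < 40/n <= 40/N < epsilon.
So by the definition of the limit, lim a_n exists and equals 5.

5


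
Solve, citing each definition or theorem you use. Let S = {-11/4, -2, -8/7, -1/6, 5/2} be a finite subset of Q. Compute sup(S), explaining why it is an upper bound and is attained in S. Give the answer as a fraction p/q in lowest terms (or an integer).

S is finite, so sup(S) = max(S).
Sorted decreasing:
5/2, -1/6, -8/7, -2, -11/4
The extremum is 5/2.
For every x in S, x <= 5/2. And 5/2 is in S, so it is attained.
Therefore sup(S) = 5/2.

5/2


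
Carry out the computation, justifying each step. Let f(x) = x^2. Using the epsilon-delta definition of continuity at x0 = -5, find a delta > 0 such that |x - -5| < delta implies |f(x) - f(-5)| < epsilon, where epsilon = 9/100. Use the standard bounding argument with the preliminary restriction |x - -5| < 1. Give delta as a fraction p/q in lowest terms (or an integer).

Factor: |x^2 - (-5)^2| = |x - -5| * |x + -5|.
Impose |x - -5| < 1 first. Then |x + -5| = |(x - -5) + 2*(-5)| <= |x - -5| + 2*|-5| < 1 + 10 = 11.
So |x^2 - (-5)^2| < delta * 11.
We need delta * 11 <= 9/100, i.e. delta <= 9/100/11 = 9/1100.
Since 9/1100 < 1, this is tighter than 1; take delta = 9/1100.
So delta = 9/1100 works.

9/1100


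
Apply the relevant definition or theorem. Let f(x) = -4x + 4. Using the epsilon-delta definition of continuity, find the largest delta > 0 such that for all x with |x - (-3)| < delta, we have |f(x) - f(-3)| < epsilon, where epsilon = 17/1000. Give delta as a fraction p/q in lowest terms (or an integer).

We compute f(-3) = -4*(-3) + 4 = 16.
|f(x) - f(-3)| = |-4x + 4 - (16)| = |-4(x - (-3))| = 4|x - (-3)|.
We need 4|x - (-3)| < 17/1000, i.e. |x - (-3)| < 17/1000 / 4 = 17/4000.
So any delta <= 17/4000 works. Conversely, if delta > 17/4000, then x = -3 + 17/4000 satisfies |x - (-3)| = 17/4000 < delta but |f(x) - f(-3)| = 4 * 17/4000 = 17/1000, which is not < 17/1000; so no larger delta works.
Hence the largest such delta is 17/4000.

17/4000


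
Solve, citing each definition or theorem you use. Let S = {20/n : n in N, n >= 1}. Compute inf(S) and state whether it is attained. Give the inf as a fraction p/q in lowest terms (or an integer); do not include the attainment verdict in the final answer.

Analysis:
- Values: 20, 10, 20/3, 5, ... strictly decreasing.
- The maximum is 20 (n=1); sup = 20 (attained).
- The set is bounded below by 0; 20/n -> 0 so 0 is the greatest lower bound.
- 0 is not in the set, so inf = 0 is not attained.
Conclusion: inf(S) = 0, not attained in S.

0


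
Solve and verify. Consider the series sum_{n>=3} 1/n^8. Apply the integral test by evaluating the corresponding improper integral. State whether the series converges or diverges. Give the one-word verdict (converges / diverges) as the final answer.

Let f(x) = x^(-8). Then f is positive, continuous, and decreasing on [3, infinity), so the integral test applies.
Compute the improper integral int_{3}^infinity f(x) dx:
  antiderivative F(x) = -1/(7*x^7).
  As x -> infinity, F(x) -> 0 (since p = 8 > 1).
  So int = F(infinity) - F(3) = 0 - (-1/15309) = 1/15309.
  Finite, so by the integral test, the series converges.

converges


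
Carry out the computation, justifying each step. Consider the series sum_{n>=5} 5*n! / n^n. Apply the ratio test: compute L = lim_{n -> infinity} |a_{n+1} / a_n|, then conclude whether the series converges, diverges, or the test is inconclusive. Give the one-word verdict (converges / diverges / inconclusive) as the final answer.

Let a_n denote the general term. Form the ratio a_{n+1}/a_n and simplify:
a_{n+1}/a_n = (n/(n + 1))^n
Take the limit as n -> infinity: L = exp(-1).
Since L = exp(-1) < 1, the ratio test implies the series converges.

converges
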